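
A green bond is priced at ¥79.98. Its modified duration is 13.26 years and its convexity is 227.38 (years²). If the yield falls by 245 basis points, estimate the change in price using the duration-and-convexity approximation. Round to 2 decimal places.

+¥31.44

Duration effect: -D_mod·Δy = -13.26 × (-0.0245) = +0.324870
Convexity effect: ½·C·(Δy)² = 0.5 × 227.38 × (-0.0245)² = +0.0682424225
ΔP/P ≈ +0.324870 + 0.0682424225 = +0.3931124225
ΔP ≈ 79.98 × (+0.3931124225) = +31.44113155155.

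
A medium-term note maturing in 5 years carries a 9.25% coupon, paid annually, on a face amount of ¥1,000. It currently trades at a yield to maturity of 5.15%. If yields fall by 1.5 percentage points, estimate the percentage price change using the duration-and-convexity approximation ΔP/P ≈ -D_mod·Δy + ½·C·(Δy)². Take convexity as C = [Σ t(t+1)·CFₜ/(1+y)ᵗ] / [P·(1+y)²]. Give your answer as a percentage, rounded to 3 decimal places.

With y = 0.0515:
  t   CF        PV=CF/(1+0.0515)^t    t·PV        t(t+1)·PV
  1        92.50        87.9696        87.9696         175.9391
  2        92.50        83.6610       167.3220         501.9661
  3        92.50        79.5635       238.6905         954.7620
  4        92.50        75.6667       302.6667       1,513.3334
  5     1,092.50       849.9142     4,249.5708      25,497.4245
  Σ                  1,176.7749     5,046.2196      28,643.4253
P = 1,176.7749; D_Mac = 4.28818 yrs; D_mod = 4.07815 yrs; C = 22.01471.
Duration effect: -4.07815 × (-0.015) = +0.061172
Convexity effect: 0.5 × 22.01471 × (-0.015)² = +0.0024767
ΔP/P ≈ +0.061172 + 0.0024767 = +0.063649 = +6.3649%.

+6.365%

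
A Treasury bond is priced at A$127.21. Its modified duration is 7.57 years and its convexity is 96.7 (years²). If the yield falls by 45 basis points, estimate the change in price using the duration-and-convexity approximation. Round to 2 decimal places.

Duration effect: -D_mod·Δy = -7.57 × (-0.0045) = +0.034065
Convexity effect: ½·C·(Δy)² = 0.5 × 96.7 × (-0.0045)² = +0.0009790875
ΔP/P ≈ +0.034065 + 0.0009790875 = +0.0350440875
ΔP ≈ 127.21 × (+0.0350440875) = +4.457958370875.

+A$4.46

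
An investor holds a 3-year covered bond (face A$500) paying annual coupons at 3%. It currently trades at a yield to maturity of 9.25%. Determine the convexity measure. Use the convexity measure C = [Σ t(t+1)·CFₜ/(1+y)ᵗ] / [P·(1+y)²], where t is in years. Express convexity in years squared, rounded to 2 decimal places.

With y = 0.0925:
  t   CF        PV=CF/(1+0.0925)^t    t·PV        t(t+1)·PV
  1        15.00        13.7300        13.7300          27.4600
  2        15.00        12.5675        25.1350          75.4049
  3       515.00       394.9507     1,184.8521       4,739.4084
  Σ                    421.2482     1,223.7171       4,842.2733
P = 421.2482.
Convexity = Σ t(t+1)·PV / [P·(1+y)²] = 4,842.2733 / (421.2482 × 1.193556) = 9.63093.

9.63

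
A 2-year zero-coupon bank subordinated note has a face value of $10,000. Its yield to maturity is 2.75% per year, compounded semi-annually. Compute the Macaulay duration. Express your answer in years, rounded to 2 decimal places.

2.00 years

A zero-coupon bond has a single cash flow at maturity, so its Macaulay duration equals its maturity: 2 years.
(Equivalently: 4 semi-annual periods ÷ 2 = 2 years.)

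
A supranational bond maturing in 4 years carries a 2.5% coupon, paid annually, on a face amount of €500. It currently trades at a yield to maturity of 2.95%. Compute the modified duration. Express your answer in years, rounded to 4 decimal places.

Periodic yield y = 0.0295. First find Macaulay duration:
  t   CF        PV=CF/(1+0.0295)^t    t·PV
  1        12.50        12.1418        12.1418
  2        12.50        11.7939        23.5878
  3        12.50        11.4559        34.3678
  4       512.50       456.2349     1,824.9394
  Σ                    491.6265     1,895.0369
P = 491.6265; Macaulay duration = 1,895.0369 / 491.6265 = 3.85463 years.
Modified duration = D_Mac / (1 + y) = 3.85463 / 1.0295 = 3.74417 years.

3.7442 years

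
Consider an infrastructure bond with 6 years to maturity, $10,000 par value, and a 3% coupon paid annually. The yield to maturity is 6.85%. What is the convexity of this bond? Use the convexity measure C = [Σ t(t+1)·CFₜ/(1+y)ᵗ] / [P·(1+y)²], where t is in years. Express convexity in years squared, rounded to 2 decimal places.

With y = 0.0685:
  t   CF        PV=CF/(1+0.0685)^t    t·PV        t(t+1)·PV
  1       300.00       280.7674       280.7674         561.5349
  2       300.00       262.7678       525.5357       1,576.6070
  3       300.00       245.9222       737.7665       2,951.0660
  4       300.00       230.1564       920.6258       4,603.1290
  5       300.00       215.4014     1,077.0072       6,462.0435
  6    10,300.00     6,921.3381    41,528.0287     290,696.2010
  Σ                  8,156.3534    45,069.7314     306,850.5813
P = 8,156.3534.
Convexity = Σ t(t+1)·PV / [P·(1+y)²] = 306,850.5813 / (8,156.3534 × 1.141692) = 32.95201.

32.95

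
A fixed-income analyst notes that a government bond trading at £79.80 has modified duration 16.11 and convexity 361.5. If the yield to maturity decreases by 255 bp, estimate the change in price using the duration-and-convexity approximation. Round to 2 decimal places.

Duration effect: -D_mod·Δy = -16.11 × (-0.0255) = +0.410805
Convexity effect: ½·C·(Δy)² = 0.5 × 361.5 × (-0.0255)² = +0.1175326875
ΔP/P ≈ +0.410805 + 0.1175326875 = +0.5283376875
ΔP ≈ 79.80 × (+0.5283376875) = +42.1613474625.

+£42.16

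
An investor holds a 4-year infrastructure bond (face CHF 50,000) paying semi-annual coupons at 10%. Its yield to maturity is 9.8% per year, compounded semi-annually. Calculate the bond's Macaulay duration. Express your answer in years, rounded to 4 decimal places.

Periodic yield y = 0.049. Discount each cash flow and weight by its period:
  t   CF        PV=CF/(1+0.049)^t    t·PV
  1     2,500.00     2,383.2221     2,383.2221
  2     2,500.00     2,271.8991     4,543.7981
  3     2,500.00     2,165.7760     6,497.3281
  4     2,500.00     2,064.6101     8,258.4406
  5     2,500.00     1,968.1698     9,840.8491
  6     2,500.00     1,876.2343    11,257.4060
  7     2,500.00     1,788.5933    12,520.1529
  8    52,500.00    35,805.9662   286,447.7299
  Σ                 50,324.4710   341,748.9268
Price P = Σ PV = 50,324.4710.
Macaulay duration = Σ(t·PV) / P = 341,748.9268 / 50,324.4710 = 6.79091 half-year periods.
In years: 6.79091 / 2 = 3.39545 years.

3.3955 years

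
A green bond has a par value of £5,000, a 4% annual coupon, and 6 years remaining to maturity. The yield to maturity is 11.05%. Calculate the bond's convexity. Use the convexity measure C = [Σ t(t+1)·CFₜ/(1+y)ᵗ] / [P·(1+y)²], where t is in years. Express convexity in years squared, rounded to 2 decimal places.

With y = 0.1105:
  t   CF        PV=CF/(1+0.1105)^t    t·PV        t(t+1)·PV
  1       200.00       180.0991       180.0991         360.1981
  2       200.00       162.1783       324.3567         973.0701
  3       200.00       146.0408       438.1225       1,752.4900
  4       200.00       131.5091       526.0363       2,630.1816
  5       200.00       118.4233       592.1165       3,552.6992
  6     5,200.00     2,772.6303    16,635.7819     116,450.4730
  Σ                  3,510.8809    18,696.5130     125,719.1120
P = 3,510.8809.
Convexity = Σ t(t+1)·PV / [P·(1+y)²] = 125,719.1120 / (3,510.8809 × 1.233210) = 29.03675.

29.04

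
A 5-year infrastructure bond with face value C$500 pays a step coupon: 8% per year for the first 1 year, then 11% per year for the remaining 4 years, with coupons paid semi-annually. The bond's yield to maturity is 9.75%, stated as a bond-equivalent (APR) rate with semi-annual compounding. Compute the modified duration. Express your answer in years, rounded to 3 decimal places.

Periodic yield y = 0.04875. First find Macaulay duration:
  t   CF        PV=CF/(1+0.04875)^t    t·PV
  1        20.00        19.0703        19.0703
  2        20.00        18.1839        36.3677
  3        27.50        23.8406        71.5217
  4        27.50        22.7324        90.9295
  5        27.50        21.6757       108.3784
  6        27.50        20.6681       124.0087
  7        27.50        19.7074       137.9517
  8        27.50        18.7913       150.3304
  9        27.50        17.9178       161.2603
  10      527.50       327.7198     3,277.1983
  Σ                    510.3073     4,177.0171
P = 510.3073; Macaulay duration = 4,177.0171 / 510.3073 = 8.18530 half-year periods = 4.09265 years.
Modified duration = D_Mac / (1 + y) = 4.09265 / 1.04875 = 3.90241 years.

3.902 years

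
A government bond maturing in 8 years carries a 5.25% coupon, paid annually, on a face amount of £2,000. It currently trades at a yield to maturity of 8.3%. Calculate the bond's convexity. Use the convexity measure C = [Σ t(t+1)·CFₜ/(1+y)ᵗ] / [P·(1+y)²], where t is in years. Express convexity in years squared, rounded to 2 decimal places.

47.21

With y = 0.083:
  t   CF        PV=CF/(1+0.083)^t    t·PV        t(t+1)·PV
  1       105.00        96.9529        96.9529         193.9058
  2       105.00        89.5225       179.0451         537.1352
  3       105.00        82.6616       247.9849         991.9395
  4       105.00        76.3265       305.3061       1,526.5304
  5       105.00        70.4769       352.3847       2,114.3081
  6       105.00        65.0757       390.4539       2,733.1776
  7       105.00        60.0883       420.6183       3,364.9462
  8     2,105.00     1,112.3064     8,898.4514      80,086.0628
  Σ                  1,653.4109    10,891.1973      91,548.0057
P = 1,653.4109.
Convexity = Σ t(t+1)·PV / [P·(1+y)²] = 91,548.0057 / (1,653.4109 × 1.172889) = 47.20752.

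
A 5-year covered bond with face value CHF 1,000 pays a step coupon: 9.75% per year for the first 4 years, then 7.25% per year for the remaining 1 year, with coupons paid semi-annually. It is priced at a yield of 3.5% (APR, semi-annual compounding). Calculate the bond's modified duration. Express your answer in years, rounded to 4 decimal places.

4.1168 years

Periodic yield y = 0.0175. First find Macaulay duration:
  t   CF        PV=CF/(1+0.0175)^t    t·PV
  1        48.75        47.9115        47.9115
  2        48.75        47.0875        94.1750
  3        48.75        46.2777       138.8330
  4        48.75        45.4817       181.9269
  5        48.75        44.6995       223.4974
  6        48.75        43.9307       263.5842
  7        48.75        43.1751       302.2259
  8        48.75        42.4326       339.4605
  9        36.25        31.0097       279.0877
  10    1,036.25       871.2050     8,712.0501
  Σ                  1,263.2111    10,582.7524
P = 1,263.2111; Macaulay duration = 10,582.7524 / 1,263.2111 = 8.37766 half-year periods = 4.18883 years.
Modified duration = D_Mac / (1 + y) = 4.18883 / 1.0175 = 4.11679 years.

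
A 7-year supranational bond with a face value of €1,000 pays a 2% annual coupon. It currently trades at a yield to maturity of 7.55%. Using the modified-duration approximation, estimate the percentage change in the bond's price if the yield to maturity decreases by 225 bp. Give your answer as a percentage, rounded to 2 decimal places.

Periodic yield y = 0.0755. Modified duration first:
  t   CF        PV=CF/(1+0.0755)^t    t·PV
  1        20.00        18.5960        18.5960
  2        20.00        17.2906        34.5811
  3        20.00        16.0768        48.2303
  4        20.00        14.9482        59.7927
  5        20.00        13.8988        69.4941
  6        20.00        12.9231        77.5387
  7     1,020.00       612.8120     4,289.6841
  Σ                    706.5455     4,597.9171
P = 706.5455; D_Mac = 6.50760 yrs; D_mod = 6.50760/(1+0.0755) = 6.05077 yrs.
ΔP/P ≈ -D_mod · Δy = -6.05077 × (-0.0225) = +0.136142 = +13.6142%.

+13.61%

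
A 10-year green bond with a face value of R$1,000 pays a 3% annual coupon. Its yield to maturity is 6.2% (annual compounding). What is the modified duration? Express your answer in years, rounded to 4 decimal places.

Periodic yield y = 0.062. First find Macaulay duration:
  t   CF        PV=CF/(1+0.062)^t    t·PV
  1        30.00        28.2486        28.2486
  2        30.00        26.5994        53.1988
  3        30.00        25.0465        75.1396
  4        30.00        23.5843        94.3372
  5        30.00        22.2074       111.0372
  6        30.00        20.9110       125.4658
  7        30.00        19.6902       137.8312
  8        30.00        18.5407       148.3253
  9        30.00        17.4582       157.1242
  10    1,030.00       564.4066     5,644.0657
  Σ                    766.6929     6,574.7737
P = 766.6929; Macaulay duration = 6,574.7737 / 766.6929 = 8.57550 years.
Modified duration = D_Mac / (1 + y) = 8.57550 / 1.062 = 8.07486 years.

8.0749 years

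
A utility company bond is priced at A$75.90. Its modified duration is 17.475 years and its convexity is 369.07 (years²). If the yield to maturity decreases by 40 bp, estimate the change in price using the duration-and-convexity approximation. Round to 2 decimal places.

+A$5.53

Duration effect: -D_mod·Δy = -17.475 × (-0.004) = +0.069900
Convexity effect: ½·C·(Δy)² = 0.5 × 369.07 × (-0.004)² = +0.00295256
ΔP/P ≈ +0.069900 + 0.00295256 = +0.07285256
ΔP ≈ 75.90 × (+0.07285256) = +5.529509304.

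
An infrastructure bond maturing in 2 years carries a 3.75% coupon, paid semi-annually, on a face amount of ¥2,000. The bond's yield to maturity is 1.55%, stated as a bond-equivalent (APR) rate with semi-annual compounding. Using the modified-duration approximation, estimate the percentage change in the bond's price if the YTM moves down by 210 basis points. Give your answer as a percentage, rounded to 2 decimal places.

+4.06%

Periodic yield y = 0.00775. Modified duration first:
  t   CF        PV=CF/(1+0.00775)^t    t·PV
  1        37.50        37.2116        37.2116
  2        37.50        36.9254        73.8509
  3        37.50        36.6415       109.9244
  4     2,037.50     1,975.5426     7,902.1702
  Σ                  2,086.3211     8,123.1571
P = 2,086.3211; D_Mac = 3.89353 half-year periods = 1.94677 yrs; D_mod = 1.94677/(1+0.00775) = 1.93179 yrs.
ΔP/P ≈ -D_mod · Δy = -1.93179 × (-0.021) = +0.040568 = +4.0568%.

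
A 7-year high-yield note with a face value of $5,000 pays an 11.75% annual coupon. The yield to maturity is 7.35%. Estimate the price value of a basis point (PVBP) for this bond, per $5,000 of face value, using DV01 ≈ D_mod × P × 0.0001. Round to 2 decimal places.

$3.07

Periodic yield y = 0.0735.
  t   CF        PV=CF/(1+0.0735)^t    t·PV
  1       587.50       547.2753       547.2753
  2       587.50       509.8046     1,019.6093
  3       587.50       474.8995     1,424.6985
  4       587.50       442.3843     1,769.5371
  5       587.50       412.0953     2,060.4763
  6       587.50       383.8801     2,303.2805
  7     5,587.50     3,400.9731    23,806.8116
  Σ                  6,171.3121    32,931.6885
P = 6,171.3121; D_Mac = 5.33625 yrs; D_mod = 4.97089 yrs.
DV01 ≈ 4.97089 × 6,171.3121 × 0.0001 = 3.067693.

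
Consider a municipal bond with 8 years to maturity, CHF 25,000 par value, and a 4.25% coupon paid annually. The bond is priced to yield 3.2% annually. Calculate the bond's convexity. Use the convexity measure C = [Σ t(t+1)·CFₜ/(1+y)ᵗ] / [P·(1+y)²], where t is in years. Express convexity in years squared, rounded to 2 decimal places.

With y = 0.032:
  t   CF        PV=CF/(1+0.032)^t    t·PV        t(t+1)·PV
  1     1,062.50     1,029.5543     1,029.5543       2,059.1085
  2     1,062.50       997.6301     1,995.2602       5,985.7806
  3     1,062.50       966.6958     2,900.0875      11,600.3500
  4     1,062.50       936.7208     3,746.8831      18,734.4154
  5     1,062.50       907.6752     4,538.3758      27,230.2549
  6     1,062.50       879.5302     5,277.1812      36,940.2683
  7     1,062.50       852.2579     5,965.8056      47,726.4448
  8    26,062.50    20,257.1570   162,057.2560   1,458,515.3038
  Σ                 26,827.2213   187,510.4036   1,608,791.9264
P = 26,827.2213.
Convexity = Σ t(t+1)·PV / [P·(1+y)²] = 1,608,791.9264 / (26,827.2213 × 1.065024) = 56.30731.

56.31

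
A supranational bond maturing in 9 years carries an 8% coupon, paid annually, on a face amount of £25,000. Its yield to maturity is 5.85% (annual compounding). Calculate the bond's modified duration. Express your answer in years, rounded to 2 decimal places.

Periodic yield y = 0.0585. First find Macaulay duration:
  t   CF        PV=CF/(1+0.0585)^t    t·PV
  1     2,000.00     1,889.4662     1,889.4662
  2     2,000.00     1,785.0413     3,570.0826
  3     2,000.00     1,686.3876     5,059.1629
  4     2,000.00     1,593.1862     6,372.7450
  5     2,000.00     1,505.1358     7,525.6790
  6     2,000.00     1,421.9516     8,531.7097
  7     2,000.00     1,343.3648     9,403.5535
  8     2,000.00     1,269.1212    10,152.9696
  9    27,000.00    16,186.2410   145,676.1692
  Σ                 28,679.8958   198,181.5376
P = 28,679.8958; Macaulay duration = 198,181.5376 / 28,679.8958 = 6.91012 years.
Modified duration = D_Mac / (1 + y) = 6.91012 / 1.0585 = 6.52822 years.

6.53 years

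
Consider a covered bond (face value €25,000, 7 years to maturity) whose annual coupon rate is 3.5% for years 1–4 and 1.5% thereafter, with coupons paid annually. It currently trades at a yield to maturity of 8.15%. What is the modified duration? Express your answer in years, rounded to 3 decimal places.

5.754 years

Periodic yield y = 0.0815. First find Macaulay duration:
  t   CF        PV=CF/(1+0.0815)^t    t·PV
  1       875.00       809.0615       809.0615
  2       875.00       748.0920     1,496.1840
  3       875.00       691.7171     2,075.1512
  4       875.00       639.5904     2,558.3617
  5       375.00       253.4537     1,267.2685
  6       375.00       234.3539     1,406.1232
  7    25,375.00    14,662.9173   102,640.4210
  Σ                 18,039.1858   112,252.5710
P = 18,039.1858; Macaulay duration = 112,252.5710 / 18,039.1858 = 6.22271 years.
Modified duration = D_Mac / (1 + y) = 6.22271 / 1.0815 = 5.75377 years.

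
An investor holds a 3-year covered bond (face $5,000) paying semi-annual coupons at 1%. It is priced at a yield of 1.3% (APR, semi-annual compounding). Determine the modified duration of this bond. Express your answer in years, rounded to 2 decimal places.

Periodic yield y = 0.0065. First find Macaulay duration:
  t   CF        PV=CF/(1+0.0065)^t    t·PV
  1        25.00        24.8385        24.8385
  2        25.00        24.6781        49.3563
  3        25.00        24.5188        73.5563
  4        25.00        24.3604        97.4417
  5        25.00        24.2031       121.0155
  6     5,025.00     4,833.4073    29,000.4436
  Σ                  4,956.0063    29,366.6520
P = 4,956.0063; Macaulay duration = 29,366.6520 / 4,956.0063 = 5.92547 half-year periods = 2.96273 years.
Modified duration = D_Mac / (1 + y) = 2.96273 / 1.0065 = 2.94360 years.

2.94 years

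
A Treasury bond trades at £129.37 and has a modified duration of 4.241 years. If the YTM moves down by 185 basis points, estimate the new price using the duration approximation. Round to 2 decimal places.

£139.52

Duration approximation: ΔP/P ≈ -D_mod · Δy = -4.241 × (-0.0185) = +0.0784585.
New price ≈ 129.37 × (1 + 0.0784585) = 139.520176145.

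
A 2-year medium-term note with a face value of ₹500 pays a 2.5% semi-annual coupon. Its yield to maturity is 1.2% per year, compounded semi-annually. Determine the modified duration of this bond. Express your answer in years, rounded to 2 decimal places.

1.95 years

Periodic yield y = 0.006. First find Macaulay duration:
  t   CF        PV=CF/(1+0.006)^t    t·PV
  1         6.25         6.2127         6.2127
  2         6.25         6.1757        12.3513
  3         6.25         6.1388        18.4165
  4       506.25       494.2801     1,977.1203
  Σ                    512.8073     2,014.1009
P = 512.8073; Macaulay duration = 2,014.1009 / 512.8073 = 3.92760 half-year periods = 1.96380 years.
Modified duration = D_Mac / (1 + y) = 1.96380 / 1.006 = 1.95209 years.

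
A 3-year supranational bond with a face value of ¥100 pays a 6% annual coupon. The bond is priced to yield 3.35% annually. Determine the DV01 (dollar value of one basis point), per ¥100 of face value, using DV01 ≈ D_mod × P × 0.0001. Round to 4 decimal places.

Periodic yield y = 0.0335.
  t   CF        PV=CF/(1+0.0335)^t    t·PV
  1         6.00         5.8055         5.8055
  2         6.00         5.6173        11.2347
  3       106.00        96.0228       288.0684
  Σ                    107.4457       305.1086
P = 107.4457; D_Mac = 2.83966 yrs; D_mod = 2.74761 yrs.
DV01 ≈ 2.74761 × 107.4457 × 0.0001 = 0.029522.

¥0.0295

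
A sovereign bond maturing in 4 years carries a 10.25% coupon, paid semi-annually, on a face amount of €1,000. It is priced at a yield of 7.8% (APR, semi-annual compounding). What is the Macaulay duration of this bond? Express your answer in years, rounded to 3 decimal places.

Periodic yield y = 0.039. Discount each cash flow and weight by its period:
  t   CF        PV=CF/(1+0.039)^t    t·PV
  1        51.25        49.3263        49.3263
  2        51.25        47.4748        94.9495
  3        51.25        45.6927       137.0782
  4        51.25        43.9776       175.9105
  5        51.25        42.3269       211.6343
  6        51.25        40.7381       244.4285
  7        51.25        39.2089       274.4625
  8     1,051.25       774.0725     6,192.5799
  Σ                  1,082.8178     7,380.3697
Price P = Σ PV = 1,082.8178.
Macaulay duration = Σ(t·PV) / P = 7,380.3697 / 1,082.8178 = 6.81589 half-year periods.
In years: 6.81589 / 2 = 3.40795 years.

3.408 years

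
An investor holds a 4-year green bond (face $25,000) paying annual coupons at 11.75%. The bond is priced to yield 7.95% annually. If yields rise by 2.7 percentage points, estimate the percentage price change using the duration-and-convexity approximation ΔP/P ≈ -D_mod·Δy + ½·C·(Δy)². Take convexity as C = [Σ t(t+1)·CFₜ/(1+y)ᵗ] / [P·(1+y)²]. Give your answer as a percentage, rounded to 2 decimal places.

-8.11%

With y = 0.0795:
  t   CF        PV=CF/(1+0.0795)^t    t·PV        t(t+1)·PV
  1     2,937.50     2,721.1672     2,721.1672       5,442.3344
  2     2,937.50     2,520.7663     5,041.5326      15,124.5977
  3     2,937.50     2,335.1239     7,005.3718      28,021.4872
  4    27,937.50    20,572.9682    82,291.8726     411,459.3631
  Σ                 28,150.0256    97,059.9442     460,047.7824
P = 28,150.0256; D_Mac = 3.44795 yrs; D_mod = 3.19403 yrs; C = 14.02422.
Duration effect: -3.19403 × (+0.027) = -0.086239
Convexity effect: 0.5 × 14.02422 × (0.027)² = +0.0051118
ΔP/P ≈ -0.086239 + 0.0051118 = -0.081127 = -8.1127%.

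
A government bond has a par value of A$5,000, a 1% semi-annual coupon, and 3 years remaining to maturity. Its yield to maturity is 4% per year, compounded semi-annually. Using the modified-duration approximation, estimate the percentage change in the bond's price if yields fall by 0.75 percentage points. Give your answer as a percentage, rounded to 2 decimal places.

Periodic yield y = 0.02. Modified duration first:
  t   CF        PV=CF/(1+0.02)^t    t·PV
  1        25.00        24.5098        24.5098
  2        25.00        24.0292        48.0584
  3        25.00        23.5581        70.6742
  4        25.00        23.0961        92.3845
  5        25.00        22.6433       113.2164
  6     5,025.00     4,462.0562    26,772.3372
  Σ                  4,579.8927    27,121.1805
P = 4,579.8927; D_Mac = 5.92179 half-year periods = 2.96090 yrs; D_mod = 2.96090/(1+0.02) = 2.90284 yrs.
ΔP/P ≈ -D_mod · Δy = -2.90284 × (-0.0075) = +0.021771 = +2.1771%.

+2.18%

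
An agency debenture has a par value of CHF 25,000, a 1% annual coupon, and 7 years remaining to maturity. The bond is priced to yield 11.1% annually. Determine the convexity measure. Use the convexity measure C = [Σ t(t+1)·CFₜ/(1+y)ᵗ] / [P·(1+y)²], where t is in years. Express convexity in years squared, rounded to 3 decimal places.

With y = 0.111:
  t   CF        PV=CF/(1+0.111)^t    t·PV        t(t+1)·PV
  1       250.00       225.0225       225.0225         450.0450
  2       250.00       202.5405       405.0810       1,215.2430
  3       250.00       182.3047       546.9141       2,187.6562
  4       250.00       164.0906       656.3625       3,281.8125
  5       250.00       147.6963       738.4817       4,430.8900
  6       250.00       132.9400       797.6400       5,583.4798
  7    25,250.00    12,085.4540    84,598.1780     676,785.4243
  Σ                 13,140.0487    87,967.6797     693,934.5508
P = 13,140.0487.
Convexity = Σ t(t+1)·PV / [P·(1+y)²] = 693,934.5508 / (13,140.0487 × 1.234321) = 42.78519.

42.785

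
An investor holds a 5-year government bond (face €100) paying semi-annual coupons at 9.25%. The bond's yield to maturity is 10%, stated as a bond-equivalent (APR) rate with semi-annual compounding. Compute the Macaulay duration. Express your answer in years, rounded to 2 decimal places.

4.10 years

Periodic yield y = 0.05. Discount each cash flow and weight by its period:
  t   CF        PV=CF/(1+0.05)^t    t·PV
  1        4.625         4.4048         4.4048
  2        4.625         4.1950         8.3900
  3        4.625         3.9952        11.9857
  4        4.625         3.8050        15.2200
  5        4.625         3.6238        18.1190
  6        4.625         3.4512        20.7075
  7        4.625         3.2869        23.0083
  8        4.625         3.1304        25.0431
  9        4.625         2.9813        26.8318
  10     104.625        64.2307       642.3067
  Σ                     97.1043       796.0170
Price P = Σ PV = 97.1043.
Macaulay duration = Σ(t·PV) / P = 796.0170 / 97.1043 = 8.19754 half-year periods.
In years: 8.19754 / 2 = 4.09877 years.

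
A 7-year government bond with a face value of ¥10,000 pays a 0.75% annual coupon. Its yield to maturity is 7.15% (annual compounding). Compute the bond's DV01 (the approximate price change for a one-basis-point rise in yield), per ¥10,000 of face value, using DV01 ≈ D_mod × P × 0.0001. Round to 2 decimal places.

Periodic yield y = 0.0715.
  t   CF        PV=CF/(1+0.0715)^t    t·PV
  1        75.00        69.9953        69.9953
  2        75.00        65.3246       130.6492
  3        75.00        60.9656       182.8968
  4        75.00        56.8974       227.5897
  5        75.00        53.1007       265.5036
  6        75.00        49.5574       297.3442
  7    10,075.00     6,212.9782    43,490.8471
  Σ                  6,568.8192    44,664.8259
P = 6,568.8192; D_Mac = 6.79952 yrs; D_mod = 6.34580 yrs.
DV01 ≈ 6.34580 × 6,568.8192 × 0.0001 = 4.168439.

¥4.17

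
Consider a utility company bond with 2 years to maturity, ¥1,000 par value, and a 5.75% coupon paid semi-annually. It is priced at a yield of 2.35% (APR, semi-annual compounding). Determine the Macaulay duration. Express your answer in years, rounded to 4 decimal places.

Periodic yield y = 0.01175. Discount each cash flow and weight by its period:
  t   CF        PV=CF/(1+0.01175)^t    t·PV
  1        28.75        28.4161        28.4161
  2        28.75        28.0861        56.1722
  3        28.75        27.7599        83.2798
  4     1,028.75       981.7864     3,927.1455
  Σ                  1,066.0485     4,095.0135
Price P = Σ PV = 1,066.0485.
Macaulay duration = Σ(t·PV) / P = 4,095.0135 / 1,066.0485 = 3.84130 half-year periods.
In years: 3.84130 / 2 = 1.92065 years.

1.9207 years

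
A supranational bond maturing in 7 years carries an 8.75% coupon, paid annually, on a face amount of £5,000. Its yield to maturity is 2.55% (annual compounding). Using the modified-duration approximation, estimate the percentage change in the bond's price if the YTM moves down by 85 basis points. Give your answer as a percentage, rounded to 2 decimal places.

Periodic yield y = 0.0255. Modified duration first:
  t   CF        PV=CF/(1+0.0255)^t    t·PV
  1       437.50       426.6212       426.6212
  2       437.50       416.0128       832.0257
  3       437.50       405.6683     1,217.0049
  4       437.50       395.5810     1,582.3239
  5       437.50       385.7445     1,928.7225
  6       437.50       376.1526     2,256.9156
  7     5,437.50     4,558.7903    31,911.5322
  Σ                  6,964.5707    40,155.1459
P = 6,964.5707; D_Mac = 5.76563 yrs; D_mod = 5.76563/(1+0.0255) = 5.62226 yrs.
ΔP/P ≈ -D_mod · Δy = -5.62226 × (-0.0085) = +0.047789 = +4.7789%.

+4.78%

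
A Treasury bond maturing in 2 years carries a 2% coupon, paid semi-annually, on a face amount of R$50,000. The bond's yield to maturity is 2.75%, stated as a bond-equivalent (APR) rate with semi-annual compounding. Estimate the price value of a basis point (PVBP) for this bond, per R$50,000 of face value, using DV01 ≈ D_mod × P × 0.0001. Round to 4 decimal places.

R$9.5767

Periodic yield y = 0.01375.
  t   CF        PV=CF/(1+0.01375)^t    t·PV
  1       500.00       493.2182       493.2182
  2       500.00       486.5285       973.0570
  3       500.00       479.9295     1,439.7884
  4    50,500.00    47,815.4128   191,261.6511
  Σ                 49,275.0890   194,167.7147
P = 49,275.0890; D_Mac = 3.94048 half-year periods = 1.97024 yrs; D_mod = 1.94352 yrs.
DV01 ≈ 1.94352 × 49,275.0890 × 0.0001 = 9.576706.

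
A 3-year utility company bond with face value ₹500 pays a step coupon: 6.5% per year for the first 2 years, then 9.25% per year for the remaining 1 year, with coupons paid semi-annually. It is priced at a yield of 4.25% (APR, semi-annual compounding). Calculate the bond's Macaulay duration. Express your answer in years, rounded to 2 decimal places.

Periodic yield y = 0.02125. Discount each cash flow and weight by its period:
  t   CF        PV=CF/(1+0.02125)^t    t·PV
  1       16.250        15.9119        15.9119
  2       16.250        15.5808        31.1616
  3       16.250        15.2566        45.7697
  4       16.250        14.9391        59.7565
  5       23.125        20.8172       104.0858
  6      523.125       461.1190     2,766.7143
  Σ                    543.6246     3,023.3997
Price P = Σ PV = 543.6246.
Macaulay duration = Σ(t·PV) / P = 3,023.3997 / 543.6246 = 5.56156 half-year periods.
In years: 5.56156 / 2 = 2.78078 years.

2.78 years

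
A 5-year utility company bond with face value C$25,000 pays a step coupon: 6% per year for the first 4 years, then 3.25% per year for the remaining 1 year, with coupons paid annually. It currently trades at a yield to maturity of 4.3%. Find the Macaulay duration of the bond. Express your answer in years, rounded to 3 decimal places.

Periodic yield y = 0.043. Discount each cash flow and weight by its year:
  t   CF        PV=CF/(1+0.043)^t    t·PV
  1     1,500.00     1,438.1592     1,438.1592
  2     1,500.00     1,378.8678     2,757.7357
  3     1,500.00     1,322.0209     3,966.0628
  4     1,500.00     1,267.5177     5,070.0707
  5    25,812.50    20,912.6239   104,563.1195
  Σ                 26,319.1895   117,795.1478
Price P = Σ PV = 26,319.1895.
Macaulay duration = Σ(t·PV) / P = 117,795.1478 / 26,319.1895 = 4.47564 years.

4.476 years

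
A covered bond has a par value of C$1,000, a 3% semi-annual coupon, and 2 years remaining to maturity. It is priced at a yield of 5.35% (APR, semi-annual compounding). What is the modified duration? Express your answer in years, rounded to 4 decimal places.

1.9040 years

Periodic yield y = 0.02675. First find Macaulay duration:
  t   CF        PV=CF/(1+0.02675)^t    t·PV
  1        15.00        14.6092        14.6092
  2        15.00        14.2286        28.4572
  3        15.00        13.8579        41.5737
  4     1,015.00       913.2868     3,653.1473
  Σ                    955.9825     3,737.7874
P = 955.9825; Macaulay duration = 3,737.7874 / 955.9825 = 3.90989 half-year periods = 1.95495 years.
Modified duration = D_Mac / (1 + y) = 1.95495 / 1.02675 = 1.90401 years.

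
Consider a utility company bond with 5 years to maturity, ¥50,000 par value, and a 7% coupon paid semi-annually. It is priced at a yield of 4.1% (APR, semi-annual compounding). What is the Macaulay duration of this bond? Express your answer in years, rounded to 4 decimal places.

4.3524 years

Periodic yield y = 0.0205. Discount each cash flow and weight by its period:
  t   CF        PV=CF/(1+0.0205)^t    t·PV
  1     1,750.00     1,714.8457     1,714.8457
  2     1,750.00     1,680.3975     3,360.7950
  3     1,750.00     1,646.6414     4,939.9241
  4     1,750.00     1,613.5633     6,454.2533
  5     1,750.00     1,581.1497     7,905.7487
  6     1,750.00     1,549.3873     9,296.3239
  7     1,750.00     1,518.2629    10,627.8404
  8     1,750.00     1,487.7638    11,902.1101
  9     1,750.00     1,457.8773    13,120.8955
  10   51,750.00    42,245.4814   422,454.8142
  Σ                 56,495.3703   491,777.5509
Price P = Σ PV = 56,495.3703.
Macaulay duration = Σ(t·PV) / P = 491,777.5509 / 56,495.3703 = 8.70474 half-year periods.
In years: 8.70474 / 2 = 4.35237 years.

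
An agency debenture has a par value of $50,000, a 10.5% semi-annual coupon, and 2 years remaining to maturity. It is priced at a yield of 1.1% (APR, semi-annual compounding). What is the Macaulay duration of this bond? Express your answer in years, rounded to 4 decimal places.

Periodic yield y = 0.0055. Discount each cash flow and weight by its period:
  t   CF        PV=CF/(1+0.0055)^t    t·PV
  1     2,625.00     2,610.6415     2,610.6415
  2     2,625.00     2,596.3615     5,192.7230
  3     2,625.00     2,582.1596     7,746.4788
  4    52,625.00    51,482.9956   205,931.9825
  Σ                 59,272.1582   221,481.8258
Price P = Σ PV = 59,272.1582.
Macaulay duration = Σ(t·PV) / P = 221,481.8258 / 59,272.1582 = 3.73669 half-year periods.
In years: 3.73669 / 2 = 1.86835 years.

1.8683 years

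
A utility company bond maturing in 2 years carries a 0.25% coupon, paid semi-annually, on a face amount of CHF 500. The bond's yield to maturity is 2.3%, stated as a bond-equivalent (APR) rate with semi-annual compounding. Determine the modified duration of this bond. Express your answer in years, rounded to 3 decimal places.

1.973 years

Periodic yield y = 0.0115. First find Macaulay duration:
  t   CF        PV=CF/(1+0.0115)^t    t·PV
  1        0.625         0.6179         0.6179
  2        0.625         0.6109         1.2217
  3        0.625         0.6039         1.8118
  4      500.625       478.2434     1,912.9736
  Σ                    480.0761     1,916.6250
P = 480.0761; Macaulay duration = 1,916.6250 / 480.0761 = 3.99234 half-year periods = 1.99617 years.
Modified duration = D_Mac / (1 + y) = 1.99617 / 1.0115 = 1.97347 years.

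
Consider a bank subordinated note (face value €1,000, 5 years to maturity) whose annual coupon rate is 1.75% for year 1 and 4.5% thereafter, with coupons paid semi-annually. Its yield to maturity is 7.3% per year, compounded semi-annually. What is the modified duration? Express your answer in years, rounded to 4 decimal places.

Periodic yield y = 0.0365. First find Macaulay duration:
  t   CF        PV=CF/(1+0.0365)^t    t·PV
  1         8.75         8.4419         8.4419
  2         8.75         8.1446        16.2892
  3        22.50        20.2057        60.6172
  4        22.50        19.4942        77.9768
  5        22.50        18.8077        94.0386
  6        22.50        18.1454       108.8724
  7        22.50        17.5064       122.5449
  8        22.50        16.8899       135.1195
  9        22.50        16.2952       146.6565
  10    1,022.50       714.4474     7,144.4739
  Σ                    858.3784     7,915.0308
P = 858.3784; Macaulay duration = 7,915.0308 / 858.3784 = 9.22091 half-year periods = 4.61046 years.
Modified duration = D_Mac / (1 + y) = 4.61046 / 1.0365 = 4.44810 years.

4.4481 years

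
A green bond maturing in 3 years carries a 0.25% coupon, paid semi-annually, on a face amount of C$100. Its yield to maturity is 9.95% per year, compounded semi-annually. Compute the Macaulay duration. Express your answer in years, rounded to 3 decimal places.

2.989 years

Periodic yield y = 0.04975. Discount each cash flow and weight by its period:
  t   CF        PV=CF/(1+0.04975)^t    t·PV
  1        0.125         0.1191         0.1191
  2        0.125         0.1134         0.2269
  3        0.125         0.1081         0.3242
  4        0.125         0.1029         0.4117
  5        0.125         0.0981         0.4903
  6      100.125        74.8216       448.9298
  Σ                     75.3632       450.5020
Price P = Σ PV = 75.3632.
Macaulay duration = Σ(t·PV) / P = 450.5020 / 75.3632 = 5.97774 half-year periods.
In years: 5.97774 / 2 = 2.98887 years.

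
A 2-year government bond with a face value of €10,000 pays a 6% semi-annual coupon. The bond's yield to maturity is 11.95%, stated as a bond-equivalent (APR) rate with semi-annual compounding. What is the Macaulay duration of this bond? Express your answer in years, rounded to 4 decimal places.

1.9088 years

Periodic yield y = 0.05975. Discount each cash flow and weight by its period:
  t   CF        PV=CF/(1+0.05975)^t    t·PV
  1       300.00       283.0856       283.0856
  2       300.00       267.1249       534.2498
  3       300.00       252.0641       756.1923
  4    10,300.00     8,166.2660    32,665.0641
  Σ                  8,968.5407    34,238.5919
Price P = Σ PV = 8,968.5407.
Macaulay duration = Σ(t·PV) / P = 34,238.5919 / 8,968.5407 = 3.81763 half-year periods.
In years: 3.81763 / 2 = 1.90882 years.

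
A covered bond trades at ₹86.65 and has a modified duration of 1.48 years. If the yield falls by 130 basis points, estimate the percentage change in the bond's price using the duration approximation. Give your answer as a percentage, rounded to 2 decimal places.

+1.92%

Duration approximation: ΔP/P ≈ -D_mod · Δy = -1.48 × (-0.013) = +0.019240.
As a percentage: +1.9240%.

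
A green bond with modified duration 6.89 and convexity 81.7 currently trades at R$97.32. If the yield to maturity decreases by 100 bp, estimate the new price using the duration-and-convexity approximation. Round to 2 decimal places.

Duration effect: -D_mod·Δy = -6.89 × (-0.01) = +0.068900
Convexity effect: ½·C·(Δy)² = 0.5 × 81.7 × (-0.01)² = +0.0040850
ΔP/P ≈ +0.068900 + 0.0040850 = +0.072985
New price ≈ 97.32 × (1 + 0.072985) = 104.4229002.

R$104.42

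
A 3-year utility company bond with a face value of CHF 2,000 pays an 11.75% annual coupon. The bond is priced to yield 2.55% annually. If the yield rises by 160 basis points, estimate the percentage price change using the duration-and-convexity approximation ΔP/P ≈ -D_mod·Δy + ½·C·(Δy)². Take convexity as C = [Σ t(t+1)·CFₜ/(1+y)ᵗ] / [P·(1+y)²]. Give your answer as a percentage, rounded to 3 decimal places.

With y = 0.0255:
  t   CF        PV=CF/(1+0.0255)^t    t·PV        t(t+1)·PV
  1       235.00       229.1565       229.1565         458.3130
  2       235.00       223.4583       446.9166       1,340.7499
  3     2,235.00     2,072.3854     6,217.1563      24,868.6253
  Σ                  2,525.0003     6,893.2295      26,667.6883
P = 2,525.0003; D_Mac = 2.72999 yrs; D_mod = 2.66211 yrs; C = 10.04275.
Duration effect: -2.66211 × (+0.016) = -0.042594
Convexity effect: 0.5 × 10.04275 × (0.016)² = +0.0012855
ΔP/P ≈ -0.042594 + 0.0012855 = -0.041308 = -4.1308%.

-4.131%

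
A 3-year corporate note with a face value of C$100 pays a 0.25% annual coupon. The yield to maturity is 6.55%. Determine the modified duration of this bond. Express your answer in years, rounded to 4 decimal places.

2.8078 years

Periodic yield y = 0.0655. First find Macaulay duration:
  t   CF        PV=CF/(1+0.0655)^t    t·PV
  1         0.25         0.2346         0.2346
  2         0.25         0.2202         0.4404
  3       100.25        82.8751       248.6253
  Σ                     83.3299       249.3003
P = 83.3299; Macaulay duration = 249.3003 / 83.3299 = 2.99173 years.
Modified duration = D_Mac / (1 + y) = 2.99173 / 1.0655 = 2.80781 years.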